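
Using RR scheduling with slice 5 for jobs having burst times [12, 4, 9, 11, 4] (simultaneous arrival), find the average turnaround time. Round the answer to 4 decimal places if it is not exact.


Time quantum = 5
Execution trace:
  J1 runs 5 units, time = 5
  J2 runs 4 units, time = 9
  J3 runs 5 units, time = 14
  J4 runs 5 units, time = 19
  J5 runs 4 units, time = 23
  J1 runs 5 units, time = 28
  J3 runs 4 units, time = 32
  J4 runs 5 units, time = 37
  J1 runs 2 units, time = 39
  J4 runs 1 units, time = 40
Finish times: [39, 9, 32, 40, 23]
Average turnaround = 143/5 = 28.6

28.6


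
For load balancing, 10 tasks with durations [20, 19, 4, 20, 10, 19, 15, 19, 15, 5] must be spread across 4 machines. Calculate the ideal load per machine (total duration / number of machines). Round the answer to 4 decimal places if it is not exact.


Total processing time = 20 + 19 + 4 + 20 + 10 + 19 + 15 + 19 + 15 + 5 = 146
Number of machines = 4
Ideal balanced load = 146 / 4 = 36.5

36.5


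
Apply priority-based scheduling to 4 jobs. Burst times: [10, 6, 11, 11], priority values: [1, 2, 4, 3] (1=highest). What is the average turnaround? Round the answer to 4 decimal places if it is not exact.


Sort by priority (ascending = highest first):
Order: [(1, 10), (2, 6), (3, 11), (4, 11)]
Completion times:
  Priority 1, burst=10, C=10
  Priority 2, burst=6, C=16
  Priority 3, burst=11, C=27
  Priority 4, burst=11, C=38
Average turnaround = 91/4 = 22.75

22.75


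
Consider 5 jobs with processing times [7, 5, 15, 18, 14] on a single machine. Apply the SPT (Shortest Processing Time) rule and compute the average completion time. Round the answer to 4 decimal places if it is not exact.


Sort jobs by processing time (SPT order): [5, 7, 14, 15, 18]
Compute completion times sequentially:
  Job 1: processing = 5, completes at 5
  Job 2: processing = 7, completes at 12
  Job 3: processing = 14, completes at 26
  Job 4: processing = 15, completes at 41
  Job 5: processing = 18, completes at 59
Sum of completion times = 143
Average completion time = 143/5 = 28.6

28.6


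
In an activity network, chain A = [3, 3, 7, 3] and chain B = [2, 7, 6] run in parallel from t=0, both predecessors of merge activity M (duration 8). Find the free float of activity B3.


ES(B3) = sum of predecessors on chain B = 9
EF(B3) = ES + duration = 9 + 6 = 15
Successor of B3 is M. ES(M) = max(sum(A), sum(B)) = max(16, 15) = 16
Free float = ES(successor) - EF(current) = 16 - 15 = 1

1


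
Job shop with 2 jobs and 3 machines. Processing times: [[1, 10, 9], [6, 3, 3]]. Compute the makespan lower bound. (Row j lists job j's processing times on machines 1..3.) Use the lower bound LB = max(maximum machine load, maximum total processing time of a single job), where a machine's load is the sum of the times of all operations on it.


Machine loads:
  Machine 1: 1 + 6 = 7
  Machine 2: 10 + 3 = 13
  Machine 3: 9 + 3 = 12
Max machine load = 13
Job totals:
  Job 1: 20
  Job 2: 12
Max job total = 20
Lower bound = max(13, 20) = 20

20


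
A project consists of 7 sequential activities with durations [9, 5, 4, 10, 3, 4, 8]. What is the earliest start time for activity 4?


Activity 4 starts after activities 1 through 3 complete.
Predecessor durations: [9, 5, 4]
ES = 9 + 5 + 4 = 18

18


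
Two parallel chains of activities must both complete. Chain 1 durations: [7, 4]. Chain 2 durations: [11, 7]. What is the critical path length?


Path A total = 7 + 4 = 11
Path B total = 11 + 7 = 18
Critical path = longest path = max(11, 18) = 18

18


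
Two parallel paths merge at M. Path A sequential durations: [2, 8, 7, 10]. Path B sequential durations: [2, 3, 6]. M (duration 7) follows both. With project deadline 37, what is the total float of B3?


Forward pass: ES(B3) = sum of predecessors on chain B = 5
EF = ES + duration = 5 + 6 = 11
Backward pass: LF(M) = deadline = 37; LS(M) = 37 - 7 = 30
LF(B3) = LS(M) - sum(successors on chain B) = 30 - 0 = 30
LS = LF - duration = 30 - 6 = 24
Total float = LS - ES = 24 - 5 = 19

19


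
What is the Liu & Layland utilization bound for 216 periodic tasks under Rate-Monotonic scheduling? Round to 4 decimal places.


Compute 2^(1/216) = 1.0032141691
Subtract 1: 1.0032141691 - 1 = 0.0032141691
Multiply by n: 216 * 0.0032141691 = 0.6942605256
Round to 4 dp: 0.6943

0.6943


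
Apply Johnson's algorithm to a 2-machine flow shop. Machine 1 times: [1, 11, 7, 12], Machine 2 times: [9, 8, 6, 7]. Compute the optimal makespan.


Apply Johnson's rule:
  Group 1 (a <= b): [(1, 1, 9)]
  Group 2 (a > b): [(2, 11, 8), (4, 12, 7), (3, 7, 6)]
Optimal job order: [1, 2, 4, 3]
Schedule:
  Job 1: M1 done at 1, M2 done at 10
  Job 2: M1 done at 12, M2 done at 20
  Job 4: M1 done at 24, M2 done at 31
  Job 3: M1 done at 31, M2 done at 37
Makespan = 37

37


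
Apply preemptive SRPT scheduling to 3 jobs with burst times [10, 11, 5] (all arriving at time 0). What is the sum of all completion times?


Since all jobs arrive at t=0, SRPT equals SPT ordering.
SPT order: [5, 10, 11]
Completion times:
  Job 1: p=5, C=5
  Job 2: p=10, C=15
  Job 3: p=11, C=26
Total completion time = 5 + 15 + 26 = 46

46


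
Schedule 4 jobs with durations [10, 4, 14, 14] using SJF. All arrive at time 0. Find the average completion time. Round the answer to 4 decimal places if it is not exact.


SJF order (ascending): [4, 10, 14, 14]
Completion times:
  Job 1: burst=4, C=4
  Job 2: burst=10, C=14
  Job 3: burst=14, C=28
  Job 4: burst=14, C=42
Average completion = 88/4 = 22.0

22.0


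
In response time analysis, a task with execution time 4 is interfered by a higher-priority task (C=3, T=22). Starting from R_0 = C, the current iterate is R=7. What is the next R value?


R_next = C + ceil(R_prev / T_hp) * C_hp
ceil(7 / 22) = ceil(0.3182) = 1
Interference = 1 * 3 = 3
R_next = 4 + 3 = 7
R_next = R_prev, so the iteration has converged (response time = 7).

7


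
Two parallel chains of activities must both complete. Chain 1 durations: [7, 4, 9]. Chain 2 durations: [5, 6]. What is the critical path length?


Path A total = 7 + 4 + 9 = 20
Path B total = 5 + 6 = 11
Critical path = longest path = max(20, 11) = 20

20


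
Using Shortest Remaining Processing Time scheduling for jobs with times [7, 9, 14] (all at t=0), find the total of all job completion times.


Since all jobs arrive at t=0, SRPT equals SPT ordering.
SPT order: [7, 9, 14]
Completion times:
  Job 1: p=7, C=7
  Job 2: p=9, C=16
  Job 3: p=14, C=30
Total completion time = 7 + 16 + 30 = 53

53


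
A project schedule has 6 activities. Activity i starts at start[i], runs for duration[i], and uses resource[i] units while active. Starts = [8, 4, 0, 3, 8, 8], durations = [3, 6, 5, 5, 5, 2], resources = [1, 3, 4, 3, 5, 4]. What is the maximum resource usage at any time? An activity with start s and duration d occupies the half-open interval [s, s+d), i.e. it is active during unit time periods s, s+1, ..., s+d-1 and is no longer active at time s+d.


Each activity i is active on [start_i, start_i + duration_i).
Compute total resource usage per time slot:
  t=0: active resources = [4], total = 4
  t=1: active resources = [4], total = 4
  t=2: active resources = [4], total = 4
  t=3: active resources = [4, 3], total = 7
  t=4: active resources = [3, 4, 3], total = 10
  t=5: active resources = [3, 3], total = 6
  t=6: active resources = [3, 3], total = 6
  t=7: active resources = [3, 3], total = 6
  t=8: active resources = [1, 3, 5, 4], total = 13
  t=9: active resources = [1, 3, 5, 4], total = 13
  t=10: active resources = [1, 5], total = 6
  t=11: active resources = [5], total = 5
  t=12: active resources = [5], total = 5
Peak resource demand = 13

13


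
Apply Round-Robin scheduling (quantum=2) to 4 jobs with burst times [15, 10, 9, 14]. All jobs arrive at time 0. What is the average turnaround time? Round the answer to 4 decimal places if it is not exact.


Time quantum = 2
Execution trace:
  J1 runs 2 units, time = 2
  J2 runs 2 units, time = 4
  J3 runs 2 units, time = 6
  J4 runs 2 units, time = 8
  J1 runs 2 units, time = 10
  J2 runs 2 units, time = 12
  J3 runs 2 units, time = 14
  J4 runs 2 units, time = 16
  J1 runs 2 units, time = 18
  J2 runs 2 units, time = 20
  J3 runs 2 units, time = 22
  J4 runs 2 units, time = 24
  J1 runs 2 units, time = 26
  J2 runs 2 units, time = 28
  J3 runs 2 units, time = 30
  J4 runs 2 units, time = 32
  J1 runs 2 units, time = 34
  J2 runs 2 units, time = 36
  J3 runs 1 units, time = 37
  J4 runs 2 units, time = 39
  J1 runs 2 units, time = 41
  J4 runs 2 units, time = 43
  J1 runs 2 units, time = 45
  J4 runs 2 units, time = 47
  J1 runs 1 units, time = 48
Finish times: [48, 36, 37, 47]
Average turnaround = 168/4 = 42.0

42.0


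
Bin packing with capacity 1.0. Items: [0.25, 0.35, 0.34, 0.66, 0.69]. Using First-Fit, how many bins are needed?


Place items sequentially using First-Fit:
  Item 0.25 -> new Bin 1
  Item 0.35 -> Bin 1 (now 0.6)
  Item 0.34 -> Bin 1 (now 0.94)
  Item 0.66 -> new Bin 2
  Item 0.69 -> new Bin 3
Total bins used = 3

3


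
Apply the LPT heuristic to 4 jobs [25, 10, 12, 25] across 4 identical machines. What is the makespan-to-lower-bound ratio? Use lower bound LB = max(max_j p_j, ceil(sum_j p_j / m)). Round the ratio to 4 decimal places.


LPT order: [25, 25, 12, 10]
Machine loads after assignment: [25, 25, 12, 10]
LPT makespan = 25
Lower bound = max(max_job, ceil(total/4)) = max(25, 18) = 25
Ratio = 25 / 25 = 1.0

1.0


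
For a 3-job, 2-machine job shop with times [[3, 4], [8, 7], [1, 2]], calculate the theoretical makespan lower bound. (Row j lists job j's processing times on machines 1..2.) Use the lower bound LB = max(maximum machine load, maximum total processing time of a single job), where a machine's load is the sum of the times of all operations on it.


Machine loads:
  Machine 1: 3 + 8 + 1 = 12
  Machine 2: 4 + 7 + 2 = 13
Max machine load = 13
Job totals:
  Job 1: 7
  Job 2: 15
  Job 3: 3
Max job total = 15
Lower bound = max(13, 15) = 15

15


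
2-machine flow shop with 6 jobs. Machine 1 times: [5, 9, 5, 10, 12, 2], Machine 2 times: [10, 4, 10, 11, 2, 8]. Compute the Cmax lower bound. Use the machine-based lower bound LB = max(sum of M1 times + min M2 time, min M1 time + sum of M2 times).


LB1 = sum(M1 times) + min(M2 times) = 43 + 2 = 45
LB2 = min(M1 times) + sum(M2 times) = 2 + 45 = 47
Lower bound = max(LB1, LB2) = max(45, 47) = 47

47


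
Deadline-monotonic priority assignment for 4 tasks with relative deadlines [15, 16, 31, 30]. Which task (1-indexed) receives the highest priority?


Sort tasks by relative deadline (ascending):
  Task 1: deadline = 15
  Task 2: deadline = 16
  Task 4: deadline = 30
  Task 3: deadline = 31
Priority order (highest first): [1, 2, 4, 3]
Highest priority task = 1

1


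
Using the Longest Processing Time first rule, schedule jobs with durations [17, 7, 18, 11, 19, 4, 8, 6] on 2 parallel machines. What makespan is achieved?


Sort jobs in decreasing order (LPT): [19, 18, 17, 11, 8, 7, 6, 4]
Assign each job to the least loaded machine:
  Machine 1: jobs [19, 11, 8, 6], load = 44
  Machine 2: jobs [18, 17, 7, 4], load = 46
Makespan = max load = 46

46


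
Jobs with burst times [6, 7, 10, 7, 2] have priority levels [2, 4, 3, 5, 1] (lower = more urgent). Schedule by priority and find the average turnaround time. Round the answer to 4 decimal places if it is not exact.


Sort by priority (ascending = highest first):
Order: [(1, 2), (2, 6), (3, 10), (4, 7), (5, 7)]
Completion times:
  Priority 1, burst=2, C=2
  Priority 2, burst=6, C=8
  Priority 3, burst=10, C=18
  Priority 4, burst=7, C=25
  Priority 5, burst=7, C=32
Average turnaround = 85/5 = 17.0

17.0


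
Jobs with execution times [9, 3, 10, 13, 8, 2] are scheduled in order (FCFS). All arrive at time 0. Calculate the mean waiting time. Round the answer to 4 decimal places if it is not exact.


FCFS order (as given): [9, 3, 10, 13, 8, 2]
Waiting times:
  Job 1: wait = 0
  Job 2: wait = 9
  Job 3: wait = 12
  Job 4: wait = 22
  Job 5: wait = 35
  Job 6: wait = 43
Sum of waiting times = 121
Average waiting time = 121/6 = 20.1667

20.1667


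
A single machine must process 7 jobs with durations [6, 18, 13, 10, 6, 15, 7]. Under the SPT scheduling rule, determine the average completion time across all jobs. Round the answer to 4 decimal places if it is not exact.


Sort jobs by processing time (SPT order): [6, 6, 7, 10, 13, 15, 18]
Compute completion times sequentially:
  Job 1: processing = 6, completes at 6
  Job 2: processing = 6, completes at 12
  Job 3: processing = 7, completes at 19
  Job 4: processing = 10, completes at 29
  Job 5: processing = 13, completes at 42
  Job 6: processing = 15, completes at 57
  Job 7: processing = 18, completes at 75
Sum of completion times = 240
Average completion time = 240/7 = 34.2857

34.2857


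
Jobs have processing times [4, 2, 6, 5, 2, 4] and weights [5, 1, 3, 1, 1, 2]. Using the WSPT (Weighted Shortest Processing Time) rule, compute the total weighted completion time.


Compute p/w ratios and sort ascending (WSPT): [(4, 5), (2, 1), (6, 3), (2, 1), (4, 2), (5, 1)]
Compute weighted completion times:
  Job (p=4,w=5): C=4, w*C=5*4=20
  Job (p=2,w=1): C=6, w*C=1*6=6
  Job (p=6,w=3): C=12, w*C=3*12=36
  Job (p=2,w=1): C=14, w*C=1*14=14
  Job (p=4,w=2): C=18, w*C=2*18=36
  Job (p=5,w=1): C=23, w*C=1*23=23
Total weighted completion time = 135

135


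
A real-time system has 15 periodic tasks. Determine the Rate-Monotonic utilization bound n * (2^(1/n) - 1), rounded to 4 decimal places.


Compute 2^(1/15) = 1.0472941228
Subtract 1: 1.0472941228 - 1 = 0.0472941228
Multiply by n: 15 * 0.0472941228 = 0.7094118420
Round to 4 dp: 0.7094

0.7094


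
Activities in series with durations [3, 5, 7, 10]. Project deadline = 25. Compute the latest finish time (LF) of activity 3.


LF(activity 3) = deadline - sum of successor durations
Successors: activities 4 through 4 with durations [10]
Sum of successor durations = 10
LF = 25 - 10 = 15

15


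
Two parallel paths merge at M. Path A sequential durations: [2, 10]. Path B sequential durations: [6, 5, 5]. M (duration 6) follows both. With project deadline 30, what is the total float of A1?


Forward pass: ES(A1) = sum of predecessors on chain A = 0
EF = ES + duration = 0 + 2 = 2
Backward pass: LF(M) = deadline = 30; LS(M) = 30 - 6 = 24
LF(A1) = LS(M) - sum(successors on chain A) = 24 - 10 = 14
LS = LF - duration = 14 - 2 = 12
Total float = LS - ES = 12 - 0 = 12

12


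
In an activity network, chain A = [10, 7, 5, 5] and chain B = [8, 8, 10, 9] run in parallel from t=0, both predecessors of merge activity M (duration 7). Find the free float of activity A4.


ES(A4) = sum of predecessors on chain A = 22
EF(A4) = ES + duration = 22 + 5 = 27
Successor of A4 is M. ES(M) = max(sum(A), sum(B)) = max(27, 35) = 35
Free float = ES(successor) - EF(current) = 35 - 27 = 8

8


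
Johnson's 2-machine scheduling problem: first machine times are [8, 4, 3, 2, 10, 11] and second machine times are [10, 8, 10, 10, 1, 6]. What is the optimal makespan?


Apply Johnson's rule:
  Group 1 (a <= b): [(4, 2, 10), (3, 3, 10), (2, 4, 8), (1, 8, 10)]
  Group 2 (a > b): [(6, 11, 6), (5, 10, 1)]
Optimal job order: [4, 3, 2, 1, 6, 5]
Schedule:
  Job 4: M1 done at 2, M2 done at 12
  Job 3: M1 done at 5, M2 done at 22
  Job 2: M1 done at 9, M2 done at 30
  Job 1: M1 done at 17, M2 done at 40
  Job 6: M1 done at 28, M2 done at 46
  Job 5: M1 done at 38, M2 done at 47
Makespan = 47

47


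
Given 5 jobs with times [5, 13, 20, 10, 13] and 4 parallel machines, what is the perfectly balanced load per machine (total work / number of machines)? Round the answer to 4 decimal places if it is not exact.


Total processing time = 5 + 13 + 20 + 10 + 13 = 61
Number of machines = 4
Ideal balanced load = 61 / 4 = 15.25

15.25


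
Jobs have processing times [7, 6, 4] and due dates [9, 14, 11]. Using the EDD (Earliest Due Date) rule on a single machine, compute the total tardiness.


Sort by due date (EDD order): [(7, 9), (4, 11), (6, 14)]
Compute completion times and tardiness:
  Job 1: p=7, d=9, C=7, tardiness=max(0,7-9)=0
  Job 2: p=4, d=11, C=11, tardiness=max(0,11-11)=0
  Job 3: p=6, d=14, C=17, tardiness=max(0,17-14)=3
Total tardiness = 3

3


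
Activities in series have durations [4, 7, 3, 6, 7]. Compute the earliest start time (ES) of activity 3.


Activity 3 starts after activities 1 through 2 complete.
Predecessor durations: [4, 7]
ES = 4 + 7 = 11

11


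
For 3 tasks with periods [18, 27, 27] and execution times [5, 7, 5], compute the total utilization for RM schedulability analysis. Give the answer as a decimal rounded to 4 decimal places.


Compute individual utilizations (exact fractions):
  Task 1: C/T = 5/18 (approx. 0.2778)
  Task 2: C/T = 7/27 (approx. 0.2593)
  Task 3: C/T = 5/27 (approx. 0.1852)
Total utilization U = 5/18 + 7/27 + 5/27 = 13/18
Rounded to 4 decimal places: U = 0.7222
RM (Liu & Layland) bound for 3 tasks = 0.779763; compare with U = 13/18 (approx. 0.722222)
U <= bound, so schedulable by RM sufficient condition.

0.7222


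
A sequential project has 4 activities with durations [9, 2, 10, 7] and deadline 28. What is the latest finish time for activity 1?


LF(activity 1) = deadline - sum of successor durations
Successors: activities 2 through 4 with durations [2, 10, 7]
Sum of successor durations = 19
LF = 28 - 19 = 9

9


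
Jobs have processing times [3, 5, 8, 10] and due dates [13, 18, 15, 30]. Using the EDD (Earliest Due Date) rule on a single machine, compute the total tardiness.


Sort by due date (EDD order): [(3, 13), (8, 15), (5, 18), (10, 30)]
Compute completion times and tardiness:
  Job 1: p=3, d=13, C=3, tardiness=max(0,3-13)=0
  Job 2: p=8, d=15, C=11, tardiness=max(0,11-15)=0
  Job 3: p=5, d=18, C=16, tardiness=max(0,16-18)=0
  Job 4: p=10, d=30, C=26, tardiness=max(0,26-30)=0
Total tardiness = 0

0


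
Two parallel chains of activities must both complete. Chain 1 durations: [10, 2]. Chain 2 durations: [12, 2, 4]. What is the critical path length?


Path A total = 10 + 2 = 12
Path B total = 12 + 2 + 4 = 18
Critical path = longest path = max(12, 18) = 18

18


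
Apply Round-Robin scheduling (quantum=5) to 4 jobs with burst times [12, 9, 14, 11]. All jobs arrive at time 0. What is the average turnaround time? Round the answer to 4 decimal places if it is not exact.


Time quantum = 5
Execution trace:
  J1 runs 5 units, time = 5
  J2 runs 5 units, time = 10
  J3 runs 5 units, time = 15
  J4 runs 5 units, time = 20
  J1 runs 5 units, time = 25
  J2 runs 4 units, time = 29
  J3 runs 5 units, time = 34
  J4 runs 5 units, time = 39
  J1 runs 2 units, time = 41
  J3 runs 4 units, time = 45
  J4 runs 1 units, time = 46
Finish times: [41, 29, 45, 46]
Average turnaround = 161/4 = 40.25

40.25


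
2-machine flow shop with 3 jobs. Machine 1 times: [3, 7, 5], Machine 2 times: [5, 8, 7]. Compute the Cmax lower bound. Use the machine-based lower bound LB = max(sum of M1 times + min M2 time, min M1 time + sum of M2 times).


LB1 = sum(M1 times) + min(M2 times) = 15 + 5 = 20
LB2 = min(M1 times) + sum(M2 times) = 3 + 20 = 23
Lower bound = max(LB1, LB2) = max(20, 23) = 23

23


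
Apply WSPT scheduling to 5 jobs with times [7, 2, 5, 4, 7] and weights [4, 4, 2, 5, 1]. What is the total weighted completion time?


Compute p/w ratios and sort ascending (WSPT): [(2, 4), (4, 5), (7, 4), (5, 2), (7, 1)]
Compute weighted completion times:
  Job (p=2,w=4): C=2, w*C=4*2=8
  Job (p=4,w=5): C=6, w*C=5*6=30
  Job (p=7,w=4): C=13, w*C=4*13=52
  Job (p=5,w=2): C=18, w*C=2*18=36
  Job (p=7,w=1): C=25, w*C=1*25=25
Total weighted completion time = 151

151


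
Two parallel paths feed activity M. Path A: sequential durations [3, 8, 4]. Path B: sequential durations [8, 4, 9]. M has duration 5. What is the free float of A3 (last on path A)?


ES(A3) = sum of predecessors on chain A = 11
EF(A3) = ES + duration = 11 + 4 = 15
Successor of A3 is M. ES(M) = max(sum(A), sum(B)) = max(15, 21) = 21
Free float = ES(successor) - EF(current) = 21 - 15 = 6

6


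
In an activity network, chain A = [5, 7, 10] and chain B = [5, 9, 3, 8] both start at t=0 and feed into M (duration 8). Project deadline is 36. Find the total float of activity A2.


Forward pass: ES(A2) = sum of predecessors on chain A = 5
EF = ES + duration = 5 + 7 = 12
Backward pass: LF(M) = deadline = 36; LS(M) = 36 - 8 = 28
LF(A2) = LS(M) - sum(successors on chain A) = 28 - 10 = 18
LS = LF - duration = 18 - 7 = 11
Total float = LS - ES = 11 - 5 = 6

6


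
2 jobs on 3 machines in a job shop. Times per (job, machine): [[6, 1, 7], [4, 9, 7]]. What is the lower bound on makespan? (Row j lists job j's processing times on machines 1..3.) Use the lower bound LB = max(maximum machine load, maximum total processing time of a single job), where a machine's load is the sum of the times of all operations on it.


Machine loads:
  Machine 1: 6 + 4 = 10
  Machine 2: 1 + 9 = 10
  Machine 3: 7 + 7 = 14
Max machine load = 14
Job totals:
  Job 1: 14
  Job 2: 20
Max job total = 20
Lower bound = max(14, 20) = 20

20


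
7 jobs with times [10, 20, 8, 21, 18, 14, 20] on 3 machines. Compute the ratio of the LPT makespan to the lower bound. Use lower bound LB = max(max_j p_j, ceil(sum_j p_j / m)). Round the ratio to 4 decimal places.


LPT order: [21, 20, 20, 18, 14, 10, 8]
Machine loads after assignment: [39, 38, 34]
LPT makespan = 39
Lower bound = max(max_job, ceil(total/3)) = max(21, 37) = 37
Ratio = 39 / 37 = 1.0541

1.0541


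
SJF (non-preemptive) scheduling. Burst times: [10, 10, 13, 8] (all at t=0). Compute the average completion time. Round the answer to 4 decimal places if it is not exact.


SJF order (ascending): [8, 10, 10, 13]
Completion times:
  Job 1: burst=8, C=8
  Job 2: burst=10, C=18
  Job 3: burst=10, C=28
  Job 4: burst=13, C=41
Average completion = 95/4 = 23.75

23.75


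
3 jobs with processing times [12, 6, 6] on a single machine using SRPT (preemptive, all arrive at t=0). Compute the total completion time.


Since all jobs arrive at t=0, SRPT equals SPT ordering.
SPT order: [6, 6, 12]
Completion times:
  Job 1: p=6, C=6
  Job 2: p=6, C=12
  Job 3: p=12, C=24
Total completion time = 6 + 12 + 24 = 42

42


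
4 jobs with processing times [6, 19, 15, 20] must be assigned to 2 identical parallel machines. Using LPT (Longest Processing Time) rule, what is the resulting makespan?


Sort jobs in decreasing order (LPT): [20, 19, 15, 6]
Assign each job to the least loaded machine:
  Machine 1: jobs [20, 6], load = 26
  Machine 2: jobs [19, 15], load = 34
Makespan = max load = 34

34


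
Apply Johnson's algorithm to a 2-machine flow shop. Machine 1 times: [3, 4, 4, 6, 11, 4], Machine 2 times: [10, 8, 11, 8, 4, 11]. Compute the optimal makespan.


Apply Johnson's rule:
  Group 1 (a <= b): [(1, 3, 10), (2, 4, 8), (3, 4, 11), (6, 4, 11), (4, 6, 8)]
  Group 2 (a > b): [(5, 11, 4)]
Optimal job order: [1, 2, 3, 6, 4, 5]
Schedule:
  Job 1: M1 done at 3, M2 done at 13
  Job 2: M1 done at 7, M2 done at 21
  Job 3: M1 done at 11, M2 done at 32
  Job 6: M1 done at 15, M2 done at 43
  Job 4: M1 done at 21, M2 done at 51
  Job 5: M1 done at 32, M2 done at 55
Makespan = 55

55


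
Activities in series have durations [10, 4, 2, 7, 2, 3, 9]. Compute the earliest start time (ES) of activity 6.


Activity 6 starts after activities 1 through 5 complete.
Predecessor durations: [10, 4, 2, 7, 2]
ES = 10 + 4 + 2 + 7 + 2 = 25

25


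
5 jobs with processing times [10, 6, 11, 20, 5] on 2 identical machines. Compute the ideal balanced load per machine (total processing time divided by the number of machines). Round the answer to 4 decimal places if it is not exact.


Total processing time = 10 + 6 + 11 + 20 + 5 = 52
Number of machines = 2
Ideal balanced load = 52 / 2 = 26.0

26.0


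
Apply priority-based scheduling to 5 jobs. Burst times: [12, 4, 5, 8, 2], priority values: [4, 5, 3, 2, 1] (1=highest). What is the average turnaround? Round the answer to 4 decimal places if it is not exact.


Sort by priority (ascending = highest first):
Order: [(1, 2), (2, 8), (3, 5), (4, 12), (5, 4)]
Completion times:
  Priority 1, burst=2, C=2
  Priority 2, burst=8, C=10
  Priority 3, burst=5, C=15
  Priority 4, burst=12, C=27
  Priority 5, burst=4, C=31
Average turnaround = 85/5 = 17.0

17.0


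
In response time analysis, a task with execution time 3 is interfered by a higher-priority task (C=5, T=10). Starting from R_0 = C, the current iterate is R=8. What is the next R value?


R_next = C + ceil(R_prev / T_hp) * C_hp
ceil(8 / 10) = ceil(0.8) = 1
Interference = 1 * 5 = 5
R_next = 3 + 5 = 8
R_next = R_prev, so the iteration has converged (response time = 8).

8


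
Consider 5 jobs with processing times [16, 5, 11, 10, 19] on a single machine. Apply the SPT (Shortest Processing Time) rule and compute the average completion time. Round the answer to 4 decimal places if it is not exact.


Sort jobs by processing time (SPT order): [5, 10, 11, 16, 19]
Compute completion times sequentially:
  Job 1: processing = 5, completes at 5
  Job 2: processing = 10, completes at 15
  Job 3: processing = 11, completes at 26
  Job 4: processing = 16, completes at 42
  Job 5: processing = 19, completes at 61
Sum of completion times = 149
Average completion time = 149/5 = 29.8

29.8


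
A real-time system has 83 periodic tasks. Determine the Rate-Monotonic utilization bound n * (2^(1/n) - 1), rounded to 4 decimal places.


Compute 2^(1/83) = 1.0083861392
Subtract 1: 1.0083861392 - 1 = 0.0083861392
Multiply by n: 83 * 0.0083861392 = 0.6960495536
Round to 4 dp: 0.6960

0.6960


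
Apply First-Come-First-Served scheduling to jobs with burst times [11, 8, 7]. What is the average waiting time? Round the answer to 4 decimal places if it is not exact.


FCFS order (as given): [11, 8, 7]
Waiting times:
  Job 1: wait = 0
  Job 2: wait = 11
  Job 3: wait = 19
Sum of waiting times = 30
Average waiting time = 30/3 = 10.0

10.0


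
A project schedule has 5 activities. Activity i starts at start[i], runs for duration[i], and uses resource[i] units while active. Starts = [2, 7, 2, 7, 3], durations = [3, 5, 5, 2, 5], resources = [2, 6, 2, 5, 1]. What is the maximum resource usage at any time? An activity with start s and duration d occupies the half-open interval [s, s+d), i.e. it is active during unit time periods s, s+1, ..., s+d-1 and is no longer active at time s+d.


Each activity i is active on [start_i, start_i + duration_i).
Compute total resource usage per time slot:
  t=0: active resources = [], total = 0
  t=1: active resources = [], total = 0
  t=2: active resources = [2, 2], total = 4
  t=3: active resources = [2, 2, 1], total = 5
  t=4: active resources = [2, 2, 1], total = 5
  t=5: active resources = [2, 1], total = 3
  t=6: active resources = [2, 1], total = 3
  t=7: active resources = [6, 5, 1], total = 12
  t=8: active resources = [6, 5], total = 11
  t=9: active resources = [6], total = 6
  t=10: active resources = [6], total = 6
  t=11: active resources = [6], total = 6
Peak resource demand = 12

12


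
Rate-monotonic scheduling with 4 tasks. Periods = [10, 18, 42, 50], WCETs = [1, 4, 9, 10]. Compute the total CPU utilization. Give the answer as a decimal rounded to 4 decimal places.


Compute individual utilizations (exact fractions):
  Task 1: C/T = 1/10 (approx. 0.1)
  Task 2: C/T = 4/18 = 2/9 (approx. 0.2222)
  Task 3: C/T = 9/42 = 3/14 (approx. 0.2143)
  Task 4: C/T = 10/50 = 1/5 (approx. 0.2)
Total utilization U = 1/10 + 2/9 + 3/14 + 1/5 = 232/315
Rounded to 4 decimal places: U = 0.7365
RM (Liu & Layland) bound for 4 tasks = 0.756828; compare with U = 232/315 (approx. 0.736508)
U <= bound, so schedulable by RM sufficient condition.

0.7365


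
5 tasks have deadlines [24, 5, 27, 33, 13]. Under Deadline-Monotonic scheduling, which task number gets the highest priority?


Sort tasks by relative deadline (ascending):
  Task 2: deadline = 5
  Task 5: deadline = 13
  Task 1: deadline = 24
  Task 3: deadline = 27
  Task 4: deadline = 33
Priority order (highest first): [2, 5, 1, 3, 4]
Highest priority task = 2

2


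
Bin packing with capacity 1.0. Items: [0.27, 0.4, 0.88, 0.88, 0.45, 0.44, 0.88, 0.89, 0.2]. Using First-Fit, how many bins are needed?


Place items sequentially using First-Fit:
  Item 0.27 -> new Bin 1
  Item 0.4 -> Bin 1 (now 0.67)
  Item 0.88 -> new Bin 2
  Item 0.88 -> new Bin 3
  Item 0.45 -> new Bin 4
  Item 0.44 -> Bin 4 (now 0.89)
  Item 0.88 -> new Bin 5
  Item 0.89 -> new Bin 6
  Item 0.2 -> Bin 1 (now 0.87)
Total bins used = 6

6


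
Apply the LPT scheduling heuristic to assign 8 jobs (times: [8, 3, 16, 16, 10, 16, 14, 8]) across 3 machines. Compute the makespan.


Sort jobs in decreasing order (LPT): [16, 16, 16, 14, 10, 8, 8, 3]
Assign each job to the least loaded machine:
  Machine 1: jobs [16, 14], load = 30
  Machine 2: jobs [16, 10, 3], load = 29
  Machine 3: jobs [16, 8, 8], load = 32
Makespan = max load = 32

32


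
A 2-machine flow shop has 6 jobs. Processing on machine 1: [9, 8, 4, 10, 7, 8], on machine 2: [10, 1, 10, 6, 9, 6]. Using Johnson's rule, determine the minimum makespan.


Apply Johnson's rule:
  Group 1 (a <= b): [(3, 4, 10), (5, 7, 9), (1, 9, 10)]
  Group 2 (a > b): [(4, 10, 6), (6, 8, 6), (2, 8, 1)]
Optimal job order: [3, 5, 1, 4, 6, 2]
Schedule:
  Job 3: M1 done at 4, M2 done at 14
  Job 5: M1 done at 11, M2 done at 23
  Job 1: M1 done at 20, M2 done at 33
  Job 4: M1 done at 30, M2 done at 39
  Job 6: M1 done at 38, M2 done at 45
  Job 2: M1 done at 46, M2 done at 47
Makespan = 47

47


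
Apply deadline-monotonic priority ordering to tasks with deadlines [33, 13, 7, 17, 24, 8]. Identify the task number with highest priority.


Sort tasks by relative deadline (ascending):
  Task 3: deadline = 7
  Task 6: deadline = 8
  Task 2: deadline = 13
  Task 4: deadline = 17
  Task 5: deadline = 24
  Task 1: deadline = 33
Priority order (highest first): [3, 6, 2, 4, 5, 1]
Highest priority task = 3

3


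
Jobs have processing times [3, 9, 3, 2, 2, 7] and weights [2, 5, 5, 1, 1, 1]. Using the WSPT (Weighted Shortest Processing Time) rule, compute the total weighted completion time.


Compute p/w ratios and sort ascending (WSPT): [(3, 5), (3, 2), (9, 5), (2, 1), (2, 1), (7, 1)]
Compute weighted completion times:
  Job (p=3,w=5): C=3, w*C=5*3=15
  Job (p=3,w=2): C=6, w*C=2*6=12
  Job (p=9,w=5): C=15, w*C=5*15=75
  Job (p=2,w=1): C=17, w*C=1*17=17
  Job (p=2,w=1): C=19, w*C=1*19=19
  Job (p=7,w=1): C=26, w*C=1*26=26
Total weighted completion time = 164

164


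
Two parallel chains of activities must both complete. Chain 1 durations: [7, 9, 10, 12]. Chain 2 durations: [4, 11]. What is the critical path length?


Path A total = 7 + 9 + 10 + 12 = 38
Path B total = 4 + 11 = 15
Critical path = longest path = max(38, 15) = 38

38


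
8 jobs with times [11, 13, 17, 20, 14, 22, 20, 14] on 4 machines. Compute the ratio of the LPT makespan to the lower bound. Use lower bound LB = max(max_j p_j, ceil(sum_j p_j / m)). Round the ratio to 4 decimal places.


LPT order: [22, 20, 20, 17, 14, 14, 13, 11]
Machine loads after assignment: [33, 34, 33, 31]
LPT makespan = 34
Lower bound = max(max_job, ceil(total/4)) = max(22, 33) = 33
Ratio = 34 / 33 = 1.0303

1.0303


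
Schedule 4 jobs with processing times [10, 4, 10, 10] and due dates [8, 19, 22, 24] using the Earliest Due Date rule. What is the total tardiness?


Sort by due date (EDD order): [(10, 8), (4, 19), (10, 22), (10, 24)]
Compute completion times and tardiness:
  Job 1: p=10, d=8, C=10, tardiness=max(0,10-8)=2
  Job 2: p=4, d=19, C=14, tardiness=max(0,14-19)=0
  Job 3: p=10, d=22, C=24, tardiness=max(0,24-22)=2
  Job 4: p=10, d=24, C=34, tardiness=max(0,34-24)=10
Total tardiness = 14

14


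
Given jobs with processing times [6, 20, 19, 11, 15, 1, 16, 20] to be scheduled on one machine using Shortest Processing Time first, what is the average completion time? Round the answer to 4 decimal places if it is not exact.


Sort jobs by processing time (SPT order): [1, 6, 11, 15, 16, 19, 20, 20]
Compute completion times sequentially:
  Job 1: processing = 1, completes at 1
  Job 2: processing = 6, completes at 7
  Job 3: processing = 11, completes at 18
  Job 4: processing = 15, completes at 33
  Job 5: processing = 16, completes at 49
  Job 6: processing = 19, completes at 68
  Job 7: processing = 20, completes at 88
  Job 8: processing = 20, completes at 108
Sum of completion times = 372
Average completion time = 372/8 = 46.5

46.5


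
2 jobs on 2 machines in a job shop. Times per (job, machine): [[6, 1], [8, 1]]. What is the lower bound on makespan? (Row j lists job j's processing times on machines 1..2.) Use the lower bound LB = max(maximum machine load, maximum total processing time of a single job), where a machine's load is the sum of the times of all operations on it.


Machine loads:
  Machine 1: 6 + 8 = 14
  Machine 2: 1 + 1 = 2
Max machine load = 14
Job totals:
  Job 1: 7
  Job 2: 9
Max job total = 9
Lower bound = max(14, 9) = 14

14


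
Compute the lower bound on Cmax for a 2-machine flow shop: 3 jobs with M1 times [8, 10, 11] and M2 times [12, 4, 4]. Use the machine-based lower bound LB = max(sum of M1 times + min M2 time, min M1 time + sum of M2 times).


LB1 = sum(M1 times) + min(M2 times) = 29 + 4 = 33
LB2 = min(M1 times) + sum(M2 times) = 8 + 20 = 28
Lower bound = max(LB1, LB2) = max(33, 28) = 33

33


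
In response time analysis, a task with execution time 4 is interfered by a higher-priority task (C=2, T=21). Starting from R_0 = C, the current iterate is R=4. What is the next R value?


R_next = C + ceil(R_prev / T_hp) * C_hp
ceil(4 / 21) = ceil(0.1905) = 1
Interference = 1 * 2 = 2
R_next = 4 + 2 = 6

6


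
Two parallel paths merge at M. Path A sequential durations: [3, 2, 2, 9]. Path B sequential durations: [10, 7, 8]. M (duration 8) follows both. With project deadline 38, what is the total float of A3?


Forward pass: ES(A3) = sum of predecessors on chain A = 5
EF = ES + duration = 5 + 2 = 7
Backward pass: LF(M) = deadline = 38; LS(M) = 38 - 8 = 30
LF(A3) = LS(M) - sum(successors on chain A) = 30 - 9 = 21
LS = LF - duration = 21 - 2 = 19
Total float = LS - ES = 19 - 5 = 14

14


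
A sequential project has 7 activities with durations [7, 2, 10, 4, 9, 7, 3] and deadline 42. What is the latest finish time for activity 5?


LF(activity 5) = deadline - sum of successor durations
Successors: activities 6 through 7 with durations [7, 3]
Sum of successor durations = 10
LF = 42 - 10 = 32

32


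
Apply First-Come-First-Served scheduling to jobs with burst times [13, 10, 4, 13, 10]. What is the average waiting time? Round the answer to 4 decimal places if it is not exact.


FCFS order (as given): [13, 10, 4, 13, 10]
Waiting times:
  Job 1: wait = 0
  Job 2: wait = 13
  Job 3: wait = 23
  Job 4: wait = 27
  Job 5: wait = 40
Sum of waiting times = 103
Average waiting time = 103/5 = 20.6

20.6


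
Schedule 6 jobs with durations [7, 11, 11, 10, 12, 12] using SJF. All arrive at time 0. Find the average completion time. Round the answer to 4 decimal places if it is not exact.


SJF order (ascending): [7, 10, 11, 11, 12, 12]
Completion times:
  Job 1: burst=7, C=7
  Job 2: burst=10, C=17
  Job 3: burst=11, C=28
  Job 4: burst=11, C=39
  Job 5: burst=12, C=51
  Job 6: burst=12, C=63
Average completion = 205/6 = 34.1667

34.1667


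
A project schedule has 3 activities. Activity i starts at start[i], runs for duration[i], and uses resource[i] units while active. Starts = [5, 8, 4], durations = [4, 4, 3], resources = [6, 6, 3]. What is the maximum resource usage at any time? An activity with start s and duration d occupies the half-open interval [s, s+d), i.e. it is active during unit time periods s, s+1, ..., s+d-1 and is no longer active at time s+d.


Each activity i is active on [start_i, start_i + duration_i).
Compute total resource usage per time slot:
  t=0: active resources = [], total = 0
  t=1: active resources = [], total = 0
  t=2: active resources = [], total = 0
  t=3: active resources = [], total = 0
  t=4: active resources = [3], total = 3
  t=5: active resources = [6, 3], total = 9
  t=6: active resources = [6, 3], total = 9
  t=7: active resources = [6], total = 6
  t=8: active resources = [6, 6], total = 12
  t=9: active resources = [6], total = 6
  t=10: active resources = [6], total = 6
  t=11: active resources = [6], total = 6
Peak resource demand = 12

12


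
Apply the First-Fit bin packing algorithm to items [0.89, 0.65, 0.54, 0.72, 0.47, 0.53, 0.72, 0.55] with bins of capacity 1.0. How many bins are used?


Place items sequentially using First-Fit:
  Item 0.89 -> new Bin 1
  Item 0.65 -> new Bin 2
  Item 0.54 -> new Bin 3
  Item 0.72 -> new Bin 4
  Item 0.47 -> new Bin 5
  Item 0.53 -> Bin 5 (now 1.0)
  Item 0.72 -> new Bin 6
  Item 0.55 -> new Bin 7
Total bins used = 7

7


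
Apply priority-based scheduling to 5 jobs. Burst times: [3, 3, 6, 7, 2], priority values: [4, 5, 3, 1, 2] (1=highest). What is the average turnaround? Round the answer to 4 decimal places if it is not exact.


Sort by priority (ascending = highest first):
Order: [(1, 7), (2, 2), (3, 6), (4, 3), (5, 3)]
Completion times:
  Priority 1, burst=7, C=7
  Priority 2, burst=2, C=9
  Priority 3, burst=6, C=15
  Priority 4, burst=3, C=18
  Priority 5, burst=3, C=21
Average turnaround = 70/5 = 14.0

14.0


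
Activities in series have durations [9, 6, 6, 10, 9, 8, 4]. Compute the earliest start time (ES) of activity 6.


Activity 6 starts after activities 1 through 5 complete.
Predecessor durations: [9, 6, 6, 10, 9]
ES = 9 + 6 + 6 + 10 + 9 = 40

40


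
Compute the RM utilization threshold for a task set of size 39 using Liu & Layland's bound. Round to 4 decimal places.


Compute 2^(1/39) = 1.0179318843
Subtract 1: 1.0179318843 - 1 = 0.0179318843
Multiply by n: 39 * 0.0179318843 = 0.6993434877
Round to 4 dp: 0.6993

0.6993


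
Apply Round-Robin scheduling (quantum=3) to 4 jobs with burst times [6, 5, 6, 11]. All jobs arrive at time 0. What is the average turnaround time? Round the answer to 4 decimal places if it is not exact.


Time quantum = 3
Execution trace:
  J1 runs 3 units, time = 3
  J2 runs 3 units, time = 6
  J3 runs 3 units, time = 9
  J4 runs 3 units, time = 12
  J1 runs 3 units, time = 15
  J2 runs 2 units, time = 17
  J3 runs 3 units, time = 20
  J4 runs 3 units, time = 23
  J4 runs 3 units, time = 26
  J4 runs 2 units, time = 28
Finish times: [15, 17, 20, 28]
Average turnaround = 80/4 = 20.0

20.0


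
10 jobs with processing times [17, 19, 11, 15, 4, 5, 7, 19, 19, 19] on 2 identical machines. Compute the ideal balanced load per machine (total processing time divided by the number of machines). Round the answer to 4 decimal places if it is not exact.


Total processing time = 17 + 19 + 11 + 15 + 4 + 5 + 7 + 19 + 19 + 19 = 135
Number of machines = 2
Ideal balanced load = 135 / 2 = 67.5

67.5


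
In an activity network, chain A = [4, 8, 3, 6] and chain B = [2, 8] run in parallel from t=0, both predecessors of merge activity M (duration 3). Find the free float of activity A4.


ES(A4) = sum of predecessors on chain A = 15
EF(A4) = ES + duration = 15 + 6 = 21
Successor of A4 is M. ES(M) = max(sum(A), sum(B)) = max(21, 10) = 21
Free float = ES(successor) - EF(current) = 21 - 21 = 0

0


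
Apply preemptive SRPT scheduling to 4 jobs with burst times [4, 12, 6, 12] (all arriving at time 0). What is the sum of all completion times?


Since all jobs arrive at t=0, SRPT equals SPT ordering.
SPT order: [4, 6, 12, 12]
Completion times:
  Job 1: p=4, C=4
  Job 2: p=6, C=10
  Job 3: p=12, C=22
  Job 4: p=12, C=34
Total completion time = 4 + 10 + 22 + 34 = 70

70


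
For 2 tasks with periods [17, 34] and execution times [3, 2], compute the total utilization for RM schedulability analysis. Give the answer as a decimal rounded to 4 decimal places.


Compute individual utilizations (exact fractions):
  Task 1: C/T = 3/17 (approx. 0.1765)
  Task 2: C/T = 2/34 = 1/17 (approx. 0.0588)
Total utilization U = 3/17 + 1/17 = 4/17
Rounded to 4 decimal places: U = 0.2353
RM (Liu & Layland) bound for 2 tasks = 0.828427; compare with U = 4/17 (approx. 0.235294)
U <= bound, so schedulable by RM sufficient condition.

0.2353
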